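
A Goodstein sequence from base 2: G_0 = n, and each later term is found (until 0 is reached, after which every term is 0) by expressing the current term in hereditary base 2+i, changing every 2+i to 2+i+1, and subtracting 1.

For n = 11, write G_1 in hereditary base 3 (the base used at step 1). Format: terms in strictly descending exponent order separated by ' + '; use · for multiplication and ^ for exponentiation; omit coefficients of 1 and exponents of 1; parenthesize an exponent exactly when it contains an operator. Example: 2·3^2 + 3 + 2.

3^(3 + 1) + 3

[0] 11 ≡ 2^(2 + 1) + 2 + 1 (base 2). Lift 3: 85. −1: 84.
[1] 84 ≡ 3^(3 + 1) + 3 (base 3). Lift 4: 1028. −1: 1027.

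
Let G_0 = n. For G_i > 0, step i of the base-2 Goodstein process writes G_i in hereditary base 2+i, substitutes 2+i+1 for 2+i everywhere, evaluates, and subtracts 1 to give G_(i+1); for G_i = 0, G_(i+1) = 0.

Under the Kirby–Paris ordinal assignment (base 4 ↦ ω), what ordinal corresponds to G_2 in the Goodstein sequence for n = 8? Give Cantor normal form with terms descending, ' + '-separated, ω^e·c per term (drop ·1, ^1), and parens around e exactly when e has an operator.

ω^ω·2 + ω^2·2 + ω·2 + 1

i=0: 8 = 2^(2 + 1) (b=2); 2→3: 3^(3 + 1) = 81; 81−1 = 80
i=1: 80 = 2·3^3 + 2·3^2 + 2·3 + 2 (b=3); 3→4: 2·4^4 + 2·4^2 + 2·4 + 2 = 554; 554−1 = 553
i=2: 553 = 2·4^4 + 2·4^2 + 2·4 + 1 (b=4); 4→5: 2·5^5 + 2·5^2 + 2·5 + 1 = 6311; 6311−1 = 6310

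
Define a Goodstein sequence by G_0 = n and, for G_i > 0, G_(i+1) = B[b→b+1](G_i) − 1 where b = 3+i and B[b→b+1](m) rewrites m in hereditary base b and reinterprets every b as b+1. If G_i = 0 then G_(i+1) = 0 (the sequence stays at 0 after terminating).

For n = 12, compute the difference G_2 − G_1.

G_0 = 12. HB_3(12) = 3^2 + 3. Bump = 20. G_1 = 19.
G_1 = 19. HB_4(19) = 4^2 + 3. Bump = 28. G_2 = 27.

8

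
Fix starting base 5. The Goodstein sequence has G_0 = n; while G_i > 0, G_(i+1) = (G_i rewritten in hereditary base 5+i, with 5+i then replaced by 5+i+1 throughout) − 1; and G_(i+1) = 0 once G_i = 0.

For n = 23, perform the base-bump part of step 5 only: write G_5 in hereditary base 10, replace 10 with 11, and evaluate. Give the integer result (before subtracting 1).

40

i=0: 23 = 4·5 + 3 (b=5); 5→6: 4·6 + 3 = 27; 27−1 = 26
i=1: 26 = 4·6 + 2 (b=6); 6→7: 4·7 + 2 = 30; 30−1 = 29
i=2: 29 = 4·7 + 1 (b=7); 7→8: 4·8 + 1 = 33; 33−1 = 32
i=3: 32 = 4·8 (b=8); 8→9: 4·9 = 36; 36−1 = 35
i=4: 35 = 3·9 + 8 (b=9); 9→10: 3·10 + 8 = 38; 38−1 = 37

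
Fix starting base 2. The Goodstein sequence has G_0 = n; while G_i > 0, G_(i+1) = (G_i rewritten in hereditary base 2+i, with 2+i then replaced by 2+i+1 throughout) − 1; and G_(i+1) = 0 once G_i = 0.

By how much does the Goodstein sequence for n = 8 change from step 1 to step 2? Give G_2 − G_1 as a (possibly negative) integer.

[0] 8 ≡ 2^(2 + 1) (base 2). Lift 3: 81. −1: 80.
[1] 80 ≡ 2·3^3 + 2·3^2 + 2·3 + 2 (base 3). Lift 4: 554. −1: 553.

473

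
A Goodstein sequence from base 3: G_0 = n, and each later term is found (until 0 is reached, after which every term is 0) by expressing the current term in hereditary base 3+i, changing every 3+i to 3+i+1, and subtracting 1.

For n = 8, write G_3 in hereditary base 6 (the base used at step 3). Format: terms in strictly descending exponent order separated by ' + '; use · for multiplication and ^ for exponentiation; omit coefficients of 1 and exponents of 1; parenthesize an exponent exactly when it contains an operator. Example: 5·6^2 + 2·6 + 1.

i=0: 8 = 2·3 + 2 (b=3); 3→4: 2·4 + 2 = 10; 10−1 = 9
i=1: 9 = 2·4 + 1 (b=4); 4→5: 2·5 + 1 = 11; 11−1 = 10
i=2: 10 = 2·5 (b=5); 5→6: 2·6 = 12; 12−1 = 11
i=3: 11 = 6 + 5 (b=6); 6→7: 7 + 5 = 12; 12−1 = 11

6 + 5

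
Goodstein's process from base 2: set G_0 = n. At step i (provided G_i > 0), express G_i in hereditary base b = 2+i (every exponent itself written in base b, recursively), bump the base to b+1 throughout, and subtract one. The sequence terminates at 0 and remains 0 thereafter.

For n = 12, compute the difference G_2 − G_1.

(0) 12|_2 = 2^(2 + 1) + 2^2 ↦ 3^(3 + 1) + 3^3|_3 = 108 ⇒ 107
(1) 107|_3 = 3^(3 + 1) + 2·3^2 + 2·3 + 2 ↦ 4^(4 + 1) + 2·4^2 + 2·4 + 2|_4 = 1066 ⇒ 1065

958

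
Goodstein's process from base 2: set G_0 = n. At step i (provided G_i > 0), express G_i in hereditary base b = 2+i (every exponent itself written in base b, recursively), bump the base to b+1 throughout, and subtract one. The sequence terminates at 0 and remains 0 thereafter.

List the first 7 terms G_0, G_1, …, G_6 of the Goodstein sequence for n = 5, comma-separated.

5, 27, 255, 467, 775, 1197, 1751

(0) 5|_2 = 2^2 + 1 ↦ 3^3 + 1|_3 = 28 ⇒ 27
(1) 27|_3 = 3^3 ↦ 4^4|_4 = 256 ⇒ 255
(2) 255|_4 = 3·4^3 + 3·4^2 + 3·4 + 3 ↦ 3·5^3 + 3·5^2 + 3·5 + 3|_5 = 468 ⇒ 467
(3) 467|_5 = 3·5^3 + 3·5^2 + 3·5 + 2 ↦ 3·6^3 + 3·6^2 + 3·6 + 2|_6 = 776 ⇒ 775
(4) 775|_6 = 3·6^3 + 3·6^2 + 3·6 + 1 ↦ 3·7^3 + 3·7^2 + 3·7 + 1|_7 = 1198 ⇒ 1197
(5) 1197|_7 = 3·7^3 + 3·7^2 + 3·7 ↦ 3·8^3 + 3·8^2 + 3·8|_8 = 1752 ⇒ 1751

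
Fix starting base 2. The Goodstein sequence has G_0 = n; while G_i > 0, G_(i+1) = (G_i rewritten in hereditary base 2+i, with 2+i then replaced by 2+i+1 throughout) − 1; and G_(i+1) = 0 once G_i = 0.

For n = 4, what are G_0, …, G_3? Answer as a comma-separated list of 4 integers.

4, 26, 41, 60

i=0: 4 = 2^2 (b=2); 2→3: 3^3 = 27; 27−1 = 26
i=1: 26 = 2·3^2 + 2·3 + 2 (b=3); 3→4: 2·4^2 + 2·4 + 2 = 42; 42−1 = 41
i=2: 41 = 2·4^2 + 2·4 + 1 (b=4); 4→5: 2·5^2 + 2·5 + 1 = 61; 61−1 = 60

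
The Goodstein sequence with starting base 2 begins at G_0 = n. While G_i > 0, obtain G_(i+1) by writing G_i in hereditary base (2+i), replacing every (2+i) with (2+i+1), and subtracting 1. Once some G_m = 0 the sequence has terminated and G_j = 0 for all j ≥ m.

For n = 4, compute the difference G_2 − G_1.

15

4 —HB2→ 2^2 —bump→ 3^3 = 27 —(−1)→ 26
26 —HB3→ 2·3^2 + 2·3 + 2 —bump→ 2·4^2 + 2·4 + 2 = 42 —(−1)→ 41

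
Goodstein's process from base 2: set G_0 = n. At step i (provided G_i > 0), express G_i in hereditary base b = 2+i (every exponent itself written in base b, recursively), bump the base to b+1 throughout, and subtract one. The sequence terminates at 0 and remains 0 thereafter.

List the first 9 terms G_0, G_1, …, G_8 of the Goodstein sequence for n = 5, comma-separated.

5, 27, 255, 467, 775, 1197, 1751, 2454, 3325

5 —HB2→ 2^2 + 1 —bump→ 3^3 + 1 = 28 —(−1)→ 27
27 —HB3→ 3^3 —bump→ 4^4 = 256 —(−1)→ 255
255 —HB4→ 3·4^3 + 3·4^2 + 3·4 + 3 —bump→ 3·5^3 + 3·5^2 + 3·5 + 3 = 468 —(−1)→ 467
467 —HB5→ 3·5^3 + 3·5^2 + 3·5 + 2 —bump→ 3·6^3 + 3·6^2 + 3·6 + 2 = 776 —(−1)→ 775
775 —HB6→ 3·6^3 + 3·6^2 + 3·6 + 1 —bump→ 3·7^3 + 3·7^2 + 3·7 + 1 = 1198 —(−1)→ 1197
1197 —HB7→ 3·7^3 + 3·7^2 + 3·7 —bump→ 3·8^3 + 3·8^2 + 3·8 = 1752 —(−1)→ 1751
1751 —HB8→ 3·8^3 + 3·8^2 + 2·8 + 7 —bump→ 3·9^3 + 3·9^2 + 2·9 + 7 = 2455 —(−1)→ 2454
2454 —HB9→ 3·9^3 + 3·9^2 + 2·9 + 6 —bump→ 3·10^3 + 3·10^2 + 2·10 + 6 = 3326 —(−1)→ 3325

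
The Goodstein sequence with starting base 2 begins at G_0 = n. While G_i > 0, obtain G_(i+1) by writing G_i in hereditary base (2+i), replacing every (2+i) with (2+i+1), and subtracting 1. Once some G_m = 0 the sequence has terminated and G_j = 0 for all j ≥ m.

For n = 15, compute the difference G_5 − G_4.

6261751

G_0=15  [base 2] 2^(2 + 1) + 2^2 + 2 + 1  →[2↦3]→  3^(3 + 1) + 3^3 + 3 + 1 = 112  −1 ⇒ G_1=111
G_1=111  [base 3] 3^(3 + 1) + 3^3 + 3  →[3↦4]→  4^(4 + 1) + 4^4 + 4 = 1284  −1 ⇒ G_2=1283
G_2=1283  [base 4] 4^(4 + 1) + 4^4 + 3  →[4↦5]→  5^(5 + 1) + 5^5 + 3 = 18753  −1 ⇒ G_3=18752
G_3=18752  [base 5] 5^(5 + 1) + 5^5 + 2  →[5↦6]→  6^(6 + 1) + 6^6 + 2 = 326594  −1 ⇒ G_4=326593
G_4=326593  [base 6] 6^(6 + 1) + 6^6 + 1  →[6↦7]→  7^(7 + 1) + 7^7 + 1 = 6588345  −1 ⇒ G_5=6588344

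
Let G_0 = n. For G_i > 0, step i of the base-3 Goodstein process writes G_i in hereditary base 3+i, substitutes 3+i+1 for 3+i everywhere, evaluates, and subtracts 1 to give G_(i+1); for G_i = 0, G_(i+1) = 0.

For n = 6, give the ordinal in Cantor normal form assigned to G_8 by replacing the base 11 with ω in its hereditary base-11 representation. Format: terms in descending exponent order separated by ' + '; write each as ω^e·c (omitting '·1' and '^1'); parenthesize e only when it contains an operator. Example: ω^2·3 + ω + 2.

base 3: 6 = 2·3; at 4: 2·4 = 8; next = 7
base 4: 7 = 4 + 3; at 5: 5 + 3 = 8; next = 7
base 5: 7 = 5 + 2; at 6: 6 + 2 = 8; next = 7
base 6: 7 = 6 + 1; at 7: 7 + 1 = 8; next = 7
base 7: 7 = 7; at 8: 8 = 8; next = 7
base 8: 7 = 7; at 9: 7 = 7; next = 6
base 9: 6 = 6; at 10: 6 = 6; next = 5
base 10: 5 = 5; at 11: 5 = 5; next = 4

4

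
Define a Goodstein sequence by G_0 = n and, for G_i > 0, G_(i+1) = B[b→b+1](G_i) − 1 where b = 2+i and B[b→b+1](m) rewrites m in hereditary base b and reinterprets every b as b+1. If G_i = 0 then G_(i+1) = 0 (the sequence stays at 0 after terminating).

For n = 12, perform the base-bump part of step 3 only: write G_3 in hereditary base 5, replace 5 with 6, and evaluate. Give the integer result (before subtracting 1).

280020

[0] 12 ≡ 2^(2 + 1) + 2^2 (base 2). Lift 3: 108. −1: 107.
[1] 107 ≡ 3^(3 + 1) + 2·3^2 + 2·3 + 2 (base 3). Lift 4: 1066. −1: 1065.
[2] 1065 ≡ 4^(4 + 1) + 2·4^2 + 2·4 + 1 (base 4). Lift 5: 15686. −1: 15685.
[3] 15685 ≡ 5^(5 + 1) + 2·5^2 + 2·5 (base 5). Lift 6: 280020. −1: 280019.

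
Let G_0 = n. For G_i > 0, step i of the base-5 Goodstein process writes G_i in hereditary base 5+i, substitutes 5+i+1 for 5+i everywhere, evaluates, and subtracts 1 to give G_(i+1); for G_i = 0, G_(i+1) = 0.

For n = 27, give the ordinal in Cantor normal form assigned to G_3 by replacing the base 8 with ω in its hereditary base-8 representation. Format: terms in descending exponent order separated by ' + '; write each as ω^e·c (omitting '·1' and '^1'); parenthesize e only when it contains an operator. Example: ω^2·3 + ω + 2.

ω·7 + 7

step 0: 27 = 5^2 + 2; sub 6 for 5: 6^2 + 2; = 38; G_1 = 38−1 = 37
step 1: 37 = 6^2 + 1; sub 7 for 6: 7^2 + 1; = 50; G_2 = 50−1 = 49
step 2: 49 = 7^2; sub 8 for 7: 8^2; = 64; G_3 = 64−1 = 63
step 3: 63 = 7·8 + 7; sub 9 for 8: 7·9 + 7; = 70; G_4 = 70−1 = 69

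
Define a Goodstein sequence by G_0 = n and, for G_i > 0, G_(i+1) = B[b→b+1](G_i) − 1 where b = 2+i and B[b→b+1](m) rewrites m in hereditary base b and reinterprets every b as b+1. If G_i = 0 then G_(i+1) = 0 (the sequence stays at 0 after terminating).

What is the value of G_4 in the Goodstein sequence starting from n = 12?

280019

G_0=12  [base 2] 2^(2 + 1) + 2^2  →[2↦3]→  3^(3 + 1) + 3^3 = 108  −1 ⇒ G_1=107
G_1=107  [base 3] 3^(3 + 1) + 2·3^2 + 2·3 + 2  →[3↦4]→  4^(4 + 1) + 2·4^2 + 2·4 + 2 = 1066  −1 ⇒ G_2=1065
G_2=1065  [base 4] 4^(4 + 1) + 2·4^2 + 2·4 + 1  →[4↦5]→  5^(5 + 1) + 2·5^2 + 2·5 + 1 = 15686  −1 ⇒ G_3=15685
G_3=15685  [base 5] 5^(5 + 1) + 2·5^2 + 2·5  →[5↦6]→  6^(6 + 1) + 2·6^2 + 2·6 = 280020  −1 ⇒ G_4=280019
G_4=280019  [base 6] 6^(6 + 1) + 2·6^2 + 6 + 5  →[6↦7]→  7^(7 + 1) + 2·7^2 + 7 + 5 = 5764911  −1 ⇒ G_5=5764910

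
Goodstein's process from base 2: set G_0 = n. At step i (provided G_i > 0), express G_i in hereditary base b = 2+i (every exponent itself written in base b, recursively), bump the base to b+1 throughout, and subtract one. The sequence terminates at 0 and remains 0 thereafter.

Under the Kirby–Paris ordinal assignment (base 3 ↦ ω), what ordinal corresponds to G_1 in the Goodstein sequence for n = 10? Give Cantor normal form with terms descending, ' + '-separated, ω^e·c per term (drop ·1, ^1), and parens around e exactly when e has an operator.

ω^(ω + 1) + 2

step 0: 10 = 2^(2 + 1) + 2; sub 3 for 2: 3^(3 + 1) + 3; = 84; G_1 = 84−1 = 83
step 1: 83 = 3^(3 + 1) + 2; sub 4 for 3: 4^(4 + 1) + 2; = 1026; G_2 = 1026−1 = 1025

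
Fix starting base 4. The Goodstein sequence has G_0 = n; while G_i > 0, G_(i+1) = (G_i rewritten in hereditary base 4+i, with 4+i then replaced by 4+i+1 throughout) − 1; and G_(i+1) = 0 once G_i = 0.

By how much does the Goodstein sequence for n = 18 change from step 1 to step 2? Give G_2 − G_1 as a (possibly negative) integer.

(0) 18|_4 = 4^2 + 2 ↦ 5^2 + 2|_5 = 27 ⇒ 26
(1) 26|_5 = 5^2 + 1 ↦ 6^2 + 1|_6 = 37 ⇒ 36

10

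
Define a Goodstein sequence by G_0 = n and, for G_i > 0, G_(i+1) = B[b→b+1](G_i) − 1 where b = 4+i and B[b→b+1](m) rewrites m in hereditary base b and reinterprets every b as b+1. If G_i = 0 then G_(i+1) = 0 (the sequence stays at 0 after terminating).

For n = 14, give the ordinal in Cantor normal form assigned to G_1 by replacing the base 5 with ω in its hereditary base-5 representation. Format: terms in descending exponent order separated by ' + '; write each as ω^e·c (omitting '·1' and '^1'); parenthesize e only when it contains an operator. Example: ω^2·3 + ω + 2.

[0] 14 ≡ 3·4 + 2 (base 4). Lift 5: 17. −1: 16.
[1] 16 ≡ 3·5 + 1 (base 5). Lift 6: 19. −1: 18.

ω·3 + 1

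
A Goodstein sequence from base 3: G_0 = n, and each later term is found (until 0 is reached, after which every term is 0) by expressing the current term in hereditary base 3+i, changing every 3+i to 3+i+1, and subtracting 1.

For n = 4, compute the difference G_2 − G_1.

0

(0) 4|_3 = 3 + 1 ↦ 4 + 1|_4 = 5 ⇒ 4
(1) 4|_4 = 4 ↦ 5|_5 = 5 ⇒ 4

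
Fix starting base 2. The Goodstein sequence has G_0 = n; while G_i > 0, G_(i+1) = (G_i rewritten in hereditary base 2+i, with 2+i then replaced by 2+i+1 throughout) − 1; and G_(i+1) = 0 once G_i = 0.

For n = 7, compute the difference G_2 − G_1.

229

(0) 7|_2 = 2^2 + 2 + 1 ↦ 3^3 + 3 + 1|_3 = 31 ⇒ 30
(1) 30|_3 = 3^3 + 3 ↦ 4^4 + 4|_4 = 260 ⇒ 259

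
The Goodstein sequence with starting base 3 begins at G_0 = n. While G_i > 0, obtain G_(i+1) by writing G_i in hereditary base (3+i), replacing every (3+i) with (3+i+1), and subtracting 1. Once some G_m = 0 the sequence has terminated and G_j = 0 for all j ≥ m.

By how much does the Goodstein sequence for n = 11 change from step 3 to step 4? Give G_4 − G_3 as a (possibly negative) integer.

4

i=0: 11 = 3^2 + 2 (b=3); 3→4: 4^2 + 2 = 18; 18−1 = 17
i=1: 17 = 4^2 + 1 (b=4); 4→5: 5^2 + 1 = 26; 26−1 = 25
i=2: 25 = 5^2 (b=5); 5→6: 6^2 = 36; 36−1 = 35
i=3: 35 = 5·6 + 5 (b=6); 6→7: 5·7 + 5 = 40; 40−1 = 39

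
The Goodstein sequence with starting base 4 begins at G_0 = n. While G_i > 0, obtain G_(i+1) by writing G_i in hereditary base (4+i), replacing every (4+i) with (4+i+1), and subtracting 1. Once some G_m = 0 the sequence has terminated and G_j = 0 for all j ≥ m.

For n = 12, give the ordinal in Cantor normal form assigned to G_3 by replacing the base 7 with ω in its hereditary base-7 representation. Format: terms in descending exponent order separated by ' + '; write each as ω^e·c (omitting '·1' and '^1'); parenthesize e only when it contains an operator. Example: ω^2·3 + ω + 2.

ω·2 + 2

i=0: 12 = 3·4 (b=4); 4→5: 3·5 = 15; 15−1 = 14
i=1: 14 = 2·5 + 4 (b=5); 5→6: 2·6 + 4 = 16; 16−1 = 15
i=2: 15 = 2·6 + 3 (b=6); 6→7: 2·7 + 3 = 17; 17−1 = 16
i=3: 16 = 2·7 + 2 (b=7); 7→8: 2·8 + 2 = 18; 18−1 = 17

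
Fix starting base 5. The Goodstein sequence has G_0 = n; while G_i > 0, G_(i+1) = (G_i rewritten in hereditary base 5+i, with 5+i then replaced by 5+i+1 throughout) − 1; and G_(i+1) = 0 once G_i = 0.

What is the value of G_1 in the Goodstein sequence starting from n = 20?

23

base 5: 20 = 4·5; at 6: 4·6 = 24; next = 23
base 6: 23 = 3·6 + 5; at 7: 3·7 + 5 = 26; next = 25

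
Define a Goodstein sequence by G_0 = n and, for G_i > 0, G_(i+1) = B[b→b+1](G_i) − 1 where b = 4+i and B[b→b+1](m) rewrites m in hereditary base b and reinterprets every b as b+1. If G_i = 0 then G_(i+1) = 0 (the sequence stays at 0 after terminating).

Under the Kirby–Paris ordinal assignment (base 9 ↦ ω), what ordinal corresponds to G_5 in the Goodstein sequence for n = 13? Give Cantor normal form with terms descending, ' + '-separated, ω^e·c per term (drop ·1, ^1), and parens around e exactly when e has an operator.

ω·2 + 2

13 —HB4→ 3·4 + 1 —bump→ 3·5 + 1 = 16 —(−1)→ 15
15 —HB5→ 3·5 —bump→ 3·6 = 18 —(−1)→ 17
17 —HB6→ 2·6 + 5 —bump→ 2·7 + 5 = 19 —(−1)→ 18
18 —HB7→ 2·7 + 4 —bump→ 2·8 + 4 = 20 —(−1)→ 19
19 —HB8→ 2·8 + 3 —bump→ 2·9 + 3 = 21 —(−1)→ 20
20 —HB9→ 2·9 + 2 —bump→ 2·10 + 2 = 22 —(−1)→ 21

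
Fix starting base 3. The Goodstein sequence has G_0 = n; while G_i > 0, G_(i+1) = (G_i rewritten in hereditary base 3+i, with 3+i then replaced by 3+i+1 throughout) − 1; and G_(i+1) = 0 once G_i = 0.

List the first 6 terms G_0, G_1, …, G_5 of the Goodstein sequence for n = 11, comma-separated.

11, 17, 25, 35, 39, 43

G_0 = 11. HB_3(11) = 3^2 + 2. Bump = 18. G_1 = 17.
G_1 = 17. HB_4(17) = 4^2 + 1. Bump = 26. G_2 = 25.
G_2 = 25. HB_5(25) = 5^2. Bump = 36. G_3 = 35.
G_3 = 35. HB_6(35) = 5·6 + 5. Bump = 40. G_4 = 39.
G_4 = 39. HB_7(39) = 5·7 + 4. Bump = 44. G_5 = 43.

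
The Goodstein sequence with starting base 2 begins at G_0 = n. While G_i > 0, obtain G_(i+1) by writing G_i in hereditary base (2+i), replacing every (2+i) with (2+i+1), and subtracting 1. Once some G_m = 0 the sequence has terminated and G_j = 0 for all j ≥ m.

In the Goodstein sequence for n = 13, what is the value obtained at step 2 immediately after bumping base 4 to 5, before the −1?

[0] 13 ≡ 2^(2 + 1) + 2^2 + 1 (base 2). Lift 3: 109. −1: 108.
[1] 108 ≡ 3^(3 + 1) + 3^3 (base 3). Lift 4: 1280. −1: 1279.
[2] 1279 ≡ 4^(4 + 1) + 3·4^3 + 3·4^2 + 3·4 + 3 (base 4). Lift 5: 16093. −1: 16092.

16093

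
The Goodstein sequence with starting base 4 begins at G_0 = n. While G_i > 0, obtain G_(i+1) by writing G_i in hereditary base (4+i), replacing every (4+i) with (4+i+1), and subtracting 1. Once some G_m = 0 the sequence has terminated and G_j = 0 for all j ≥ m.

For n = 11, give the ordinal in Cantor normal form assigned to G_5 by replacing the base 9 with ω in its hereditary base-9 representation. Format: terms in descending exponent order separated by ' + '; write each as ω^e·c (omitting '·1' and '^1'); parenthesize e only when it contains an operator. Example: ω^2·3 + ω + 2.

ω + 6

step 0: 11 = 2·4 + 3; sub 5 for 4: 2·5 + 3; = 13; G_1 = 13−1 = 12
step 1: 12 = 2·5 + 2; sub 6 for 5: 2·6 + 2; = 14; G_2 = 14−1 = 13
step 2: 13 = 2·6 + 1; sub 7 for 6: 2·7 + 1; = 15; G_3 = 15−1 = 14
step 3: 14 = 2·7; sub 8 for 7: 2·8; = 16; G_4 = 16−1 = 15
step 4: 15 = 8 + 7; sub 9 for 8: 9 + 7; = 16; G_5 = 16−1 = 15
step 5: 15 = 9 + 6; sub 10 for 9: 10 + 6; = 16; G_6 = 16−1 = 15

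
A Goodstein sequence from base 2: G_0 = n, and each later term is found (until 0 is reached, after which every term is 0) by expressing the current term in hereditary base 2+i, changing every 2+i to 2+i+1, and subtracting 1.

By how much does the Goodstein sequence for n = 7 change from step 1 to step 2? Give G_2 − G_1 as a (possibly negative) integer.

G_0 = 7. HB_2(7) = 2^2 + 2 + 1. Bump = 31. G_1 = 30.
G_1 = 30. HB_3(30) = 3^3 + 3. Bump = 260. G_2 = 259.

229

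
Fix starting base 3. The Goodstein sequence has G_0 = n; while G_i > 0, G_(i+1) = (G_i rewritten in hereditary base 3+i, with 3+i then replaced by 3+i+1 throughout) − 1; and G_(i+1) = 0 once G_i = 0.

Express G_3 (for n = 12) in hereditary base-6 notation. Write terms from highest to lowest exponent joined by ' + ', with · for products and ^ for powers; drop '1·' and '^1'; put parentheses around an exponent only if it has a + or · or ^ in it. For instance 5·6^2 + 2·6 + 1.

6^2 + 1

step 0: 12 = 3^2 + 3; sub 4 for 3: 4^2 + 4; = 20; G_1 = 20−1 = 19
step 1: 19 = 4^2 + 3; sub 5 for 4: 5^2 + 3; = 28; G_2 = 28−1 = 27
step 2: 27 = 5^2 + 2; sub 6 for 5: 6^2 + 2; = 38; G_3 = 38−1 = 37
step 3: 37 = 6^2 + 1; sub 7 for 6: 7^2 + 1; = 50; G_4 = 50−1 = 49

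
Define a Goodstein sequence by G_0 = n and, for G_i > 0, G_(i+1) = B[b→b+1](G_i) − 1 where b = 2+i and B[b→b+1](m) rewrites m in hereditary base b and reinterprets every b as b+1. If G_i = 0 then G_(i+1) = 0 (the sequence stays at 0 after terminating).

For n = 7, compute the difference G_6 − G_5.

step 0: 7 = 2^2 + 2 + 1; sub 3 for 2: 3^3 + 3 + 1; = 31; G_1 = 31−1 = 30
step 1: 30 = 3^3 + 3; sub 4 for 3: 4^4 + 4; = 260; G_2 = 260−1 = 259
step 2: 259 = 4^4 + 3; sub 5 for 4: 5^5 + 3; = 3128; G_3 = 3128−1 = 3127
step 3: 3127 = 5^5 + 2; sub 6 for 5: 6^6 + 2; = 46658; G_4 = 46658−1 = 46657
step 4: 46657 = 6^6 + 1; sub 7 for 6: 7^7 + 1; = 823544; G_5 = 823544−1 = 823543
step 5: 823543 = 7^7; sub 8 for 7: 8^8; = 16777216; G_6 = 16777216−1 = 16777215

15953672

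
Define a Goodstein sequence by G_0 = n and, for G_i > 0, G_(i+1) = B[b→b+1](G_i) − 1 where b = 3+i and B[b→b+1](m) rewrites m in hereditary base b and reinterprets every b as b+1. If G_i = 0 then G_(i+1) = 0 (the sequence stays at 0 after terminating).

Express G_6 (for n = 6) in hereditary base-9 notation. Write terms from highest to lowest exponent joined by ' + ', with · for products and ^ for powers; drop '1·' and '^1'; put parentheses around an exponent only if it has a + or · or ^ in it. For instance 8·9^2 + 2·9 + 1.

6

G_0=6  [base 3] 2·3  →[3↦4]→  2·4 = 8  −1 ⇒ G_1=7
G_1=7  [base 4] 4 + 3  →[4↦5]→  5 + 3 = 8  −1 ⇒ G_2=7
G_2=7  [base 5] 5 + 2  →[5↦6]→  6 + 2 = 8  −1 ⇒ G_3=7
G_3=7  [base 6] 6 + 1  →[6↦7]→  7 + 1 = 8  −1 ⇒ G_4=7
G_4=7  [base 7] 7  →[7↦8]→  8 = 8  −1 ⇒ G_5=7
G_5=7  [base 8] 7  →[8↦9]→  7 = 7  −1 ⇒ G_6=6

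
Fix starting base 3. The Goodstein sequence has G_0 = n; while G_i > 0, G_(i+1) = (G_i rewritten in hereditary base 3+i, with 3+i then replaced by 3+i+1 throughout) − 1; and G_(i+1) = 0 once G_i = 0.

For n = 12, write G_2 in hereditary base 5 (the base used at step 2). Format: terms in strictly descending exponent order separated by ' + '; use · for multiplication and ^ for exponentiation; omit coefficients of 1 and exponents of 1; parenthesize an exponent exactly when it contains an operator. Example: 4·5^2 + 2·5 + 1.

5^2 + 2

12 —HB3→ 3^2 + 3 —bump→ 4^2 + 4 = 20 —(−1)→ 19
19 —HB4→ 4^2 + 3 —bump→ 5^2 + 3 = 28 —(−1)→ 27
27 —HB5→ 5^2 + 2 —bump→ 6^2 + 2 = 38 —(−1)→ 37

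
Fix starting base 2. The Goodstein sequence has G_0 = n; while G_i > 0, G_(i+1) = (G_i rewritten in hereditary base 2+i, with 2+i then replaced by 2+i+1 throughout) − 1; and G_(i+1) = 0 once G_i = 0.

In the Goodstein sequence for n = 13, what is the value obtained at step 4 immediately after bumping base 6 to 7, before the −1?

5765999

(0) 13|_2 = 2^(2 + 1) + 2^2 + 1 ↦ 3^(3 + 1) + 3^3 + 1|_3 = 109 ⇒ 108
(1) 108|_3 = 3^(3 + 1) + 3^3 ↦ 4^(4 + 1) + 4^4|_4 = 1280 ⇒ 1279
(2) 1279|_4 = 4^(4 + 1) + 3·4^3 + 3·4^2 + 3·4 + 3 ↦ 5^(5 + 1) + 3·5^3 + 3·5^2 + 3·5 + 3|_5 = 16093 ⇒ 16092
(3) 16092|_5 = 5^(5 + 1) + 3·5^3 + 3·5^2 + 3·5 + 2 ↦ 6^(6 + 1) + 3·6^3 + 3·6^2 + 3·6 + 2|_6 = 280712 ⇒ 280711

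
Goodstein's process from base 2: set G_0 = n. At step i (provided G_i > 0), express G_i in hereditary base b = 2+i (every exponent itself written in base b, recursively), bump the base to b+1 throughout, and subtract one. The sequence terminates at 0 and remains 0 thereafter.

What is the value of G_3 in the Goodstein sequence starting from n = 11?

G_0=11  [base 2] 2^(2 + 1) + 2 + 1  →[2↦3]→  3^(3 + 1) + 3 + 1 = 85  −1 ⇒ G_1=84
G_1=84  [base 3] 3^(3 + 1) + 3  →[3↦4]→  4^(4 + 1) + 4 = 1028  −1 ⇒ G_2=1027
G_2=1027  [base 4] 4^(4 + 1) + 3  →[4↦5]→  5^(5 + 1) + 3 = 15628  −1 ⇒ G_3=15627
G_3=15627  [base 5] 5^(5 + 1) + 2  →[5↦6]→  6^(6 + 1) + 2 = 279938  −1 ⇒ G_4=279937

15627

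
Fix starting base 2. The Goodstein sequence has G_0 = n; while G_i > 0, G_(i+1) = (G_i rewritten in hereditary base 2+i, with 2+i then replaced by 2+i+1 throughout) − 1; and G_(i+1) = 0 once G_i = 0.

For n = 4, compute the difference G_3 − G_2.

19

(0) 4|_2 = 2^2 ↦ 3^3|_3 = 27 ⇒ 26
(1) 26|_3 = 2·3^2 + 2·3 + 2 ↦ 2·4^2 + 2·4 + 2|_4 = 42 ⇒ 41
(2) 41|_4 = 2·4^2 + 2·4 + 1 ↦ 2·5^2 + 2·5 + 1|_5 = 61 ⇒ 60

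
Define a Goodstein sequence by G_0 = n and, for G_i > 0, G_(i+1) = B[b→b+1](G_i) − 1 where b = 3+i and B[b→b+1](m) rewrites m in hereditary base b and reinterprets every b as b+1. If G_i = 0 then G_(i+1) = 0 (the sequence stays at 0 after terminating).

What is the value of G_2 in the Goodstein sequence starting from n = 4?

4

G_0=4  [base 3] 3 + 1  →[3↦4]→  4 + 1 = 5  −1 ⇒ G_1=4
G_1=4  [base 4] 4  →[4↦5]→  5 = 5  −1 ⇒ G_2=4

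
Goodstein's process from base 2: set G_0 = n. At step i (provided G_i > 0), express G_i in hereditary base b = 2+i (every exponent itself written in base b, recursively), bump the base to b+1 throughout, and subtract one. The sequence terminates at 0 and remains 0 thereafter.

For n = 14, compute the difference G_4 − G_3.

307841

(0) 14|_2 = 2^(2 + 1) + 2^2 + 2 ↦ 3^(3 + 1) + 3^3 + 3|_3 = 111 ⇒ 110
(1) 110|_3 = 3^(3 + 1) + 3^3 + 2 ↦ 4^(4 + 1) + 4^4 + 2|_4 = 1282 ⇒ 1281
(2) 1281|_4 = 4^(4 + 1) + 4^4 + 1 ↦ 5^(5 + 1) + 5^5 + 1|_5 = 18751 ⇒ 18750
(3) 18750|_5 = 5^(5 + 1) + 5^5 ↦ 6^(6 + 1) + 6^6|_6 = 326592 ⇒ 326591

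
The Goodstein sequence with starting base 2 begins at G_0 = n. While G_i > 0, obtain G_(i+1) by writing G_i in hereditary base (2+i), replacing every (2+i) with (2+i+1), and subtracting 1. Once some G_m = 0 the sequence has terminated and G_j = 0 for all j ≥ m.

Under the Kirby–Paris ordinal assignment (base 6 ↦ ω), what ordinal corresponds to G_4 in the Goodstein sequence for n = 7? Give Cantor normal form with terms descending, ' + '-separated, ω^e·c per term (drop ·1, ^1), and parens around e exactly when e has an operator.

step 0: 7 = 2^2 + 2 + 1; sub 3 for 2: 3^3 + 3 + 1; = 31; G_1 = 31−1 = 30
step 1: 30 = 3^3 + 3; sub 4 for 3: 4^4 + 4; = 260; G_2 = 260−1 = 259
step 2: 259 = 4^4 + 3; sub 5 for 4: 5^5 + 3; = 3128; G_3 = 3128−1 = 3127
step 3: 3127 = 5^5 + 2; sub 6 for 5: 6^6 + 2; = 46658; G_4 = 46658−1 = 46657
step 4: 46657 = 6^6 + 1; sub 7 for 6: 7^7 + 1; = 823544; G_5 = 823544−1 = 823543

ω^ω + 1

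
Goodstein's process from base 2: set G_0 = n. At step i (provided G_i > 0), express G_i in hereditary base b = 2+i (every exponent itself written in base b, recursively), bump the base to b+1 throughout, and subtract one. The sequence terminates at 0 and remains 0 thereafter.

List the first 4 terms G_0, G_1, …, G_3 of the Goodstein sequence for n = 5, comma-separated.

5, 27, 255, 467

G_0=5  [base 2] 2^2 + 1  →[2↦3]→  3^3 + 1 = 28  −1 ⇒ G_1=27
G_1=27  [base 3] 3^3  →[3↦4]→  4^4 = 256  −1 ⇒ G_2=255
G_2=255  [base 4] 3·4^3 + 3·4^2 + 3·4 + 3  →[4↦5]→  3·5^3 + 3·5^2 + 3·5 + 3 = 468  −1 ⇒ G_3=467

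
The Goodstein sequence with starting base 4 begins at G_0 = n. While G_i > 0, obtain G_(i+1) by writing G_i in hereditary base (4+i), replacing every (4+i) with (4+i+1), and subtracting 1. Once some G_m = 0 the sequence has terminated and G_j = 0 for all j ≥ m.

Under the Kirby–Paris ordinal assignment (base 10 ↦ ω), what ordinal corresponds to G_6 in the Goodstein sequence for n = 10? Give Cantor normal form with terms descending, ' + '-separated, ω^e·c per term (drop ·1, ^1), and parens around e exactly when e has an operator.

[0] 10 ≡ 2·4 + 2 (base 4). Lift 5: 12. −1: 11.
[1] 11 ≡ 2·5 + 1 (base 5). Lift 6: 13. −1: 12.
[2] 12 ≡ 2·6 (base 6). Lift 7: 14. −1: 13.
[3] 13 ≡ 7 + 6 (base 7). Lift 8: 14. −1: 13.
[4] 13 ≡ 8 + 5 (base 8). Lift 9: 14. −1: 13.
[5] 13 ≡ 9 + 4 (base 9). Lift 10: 14. −1: 13.

ω + 3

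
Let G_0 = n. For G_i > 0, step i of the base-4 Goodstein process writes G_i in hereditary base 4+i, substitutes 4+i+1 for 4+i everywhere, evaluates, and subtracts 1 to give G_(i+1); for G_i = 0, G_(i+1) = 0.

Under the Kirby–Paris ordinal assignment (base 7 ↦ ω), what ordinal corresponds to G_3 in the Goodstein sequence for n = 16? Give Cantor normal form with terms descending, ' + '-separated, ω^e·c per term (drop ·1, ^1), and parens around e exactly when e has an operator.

ω·4 + 2

step 0: 16 = 4^2; sub 5 for 4: 5^2; = 25; G_1 = 25−1 = 24
step 1: 24 = 4·5 + 4; sub 6 for 5: 4·6 + 4; = 28; G_2 = 28−1 = 27
step 2: 27 = 4·6 + 3; sub 7 for 6: 4·7 + 3; = 31; G_3 = 31−1 = 30
step 3: 30 = 4·7 + 2; sub 8 for 7: 4·8 + 2; = 34; G_4 = 34−1 = 33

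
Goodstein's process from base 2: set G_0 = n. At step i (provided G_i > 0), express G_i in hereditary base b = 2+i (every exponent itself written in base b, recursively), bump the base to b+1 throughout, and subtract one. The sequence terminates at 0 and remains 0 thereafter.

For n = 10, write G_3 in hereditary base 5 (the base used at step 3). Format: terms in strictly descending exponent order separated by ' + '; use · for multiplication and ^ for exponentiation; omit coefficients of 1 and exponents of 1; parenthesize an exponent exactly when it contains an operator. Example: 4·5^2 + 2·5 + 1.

step 0: 10 = 2^(2 + 1) + 2; sub 3 for 2: 3^(3 + 1) + 3; = 84; G_1 = 84−1 = 83
step 1: 83 = 3^(3 + 1) + 2; sub 4 for 3: 4^(4 + 1) + 2; = 1026; G_2 = 1026−1 = 1025
step 2: 1025 = 4^(4 + 1) + 1; sub 5 for 4: 5^(5 + 1) + 1; = 15626; G_3 = 15626−1 = 15625
step 3: 15625 = 5^(5 + 1); sub 6 for 5: 6^(6 + 1); = 279936; G_4 = 279936−1 = 279935

5^(5 + 1)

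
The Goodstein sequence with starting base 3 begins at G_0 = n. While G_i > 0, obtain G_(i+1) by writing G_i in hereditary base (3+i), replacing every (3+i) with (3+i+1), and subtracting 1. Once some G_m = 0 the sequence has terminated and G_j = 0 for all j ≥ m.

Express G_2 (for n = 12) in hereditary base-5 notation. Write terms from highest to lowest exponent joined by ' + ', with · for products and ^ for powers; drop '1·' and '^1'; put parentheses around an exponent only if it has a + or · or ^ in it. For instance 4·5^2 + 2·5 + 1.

i=0: 12 = 3^2 + 3 (b=3); 3→4: 4^2 + 4 = 20; 20−1 = 19
i=1: 19 = 4^2 + 3 (b=4); 4→5: 5^2 + 3 = 28; 28−1 = 27
i=2: 27 = 5^2 + 2 (b=5); 5→6: 6^2 + 2 = 38; 38−1 = 37

5^2 + 2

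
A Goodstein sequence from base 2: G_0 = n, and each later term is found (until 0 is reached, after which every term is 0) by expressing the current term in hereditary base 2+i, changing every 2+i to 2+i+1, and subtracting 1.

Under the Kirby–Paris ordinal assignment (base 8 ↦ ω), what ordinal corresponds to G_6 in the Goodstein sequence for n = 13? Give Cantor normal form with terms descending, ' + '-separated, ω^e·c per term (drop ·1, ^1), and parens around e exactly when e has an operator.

base 2: 13 = 2^(2 + 1) + 2^2 + 1; at 3: 3^(3 + 1) + 3^3 + 1 = 109; next = 108
base 3: 108 = 3^(3 + 1) + 3^3; at 4: 4^(4 + 1) + 4^4 = 1280; next = 1279
base 4: 1279 = 4^(4 + 1) + 3·4^3 + 3·4^2 + 3·4 + 3; at 5: 5^(5 + 1) + 3·5^3 + 3·5^2 + 3·5 + 3 = 16093; next = 16092
base 5: 16092 = 5^(5 + 1) + 3·5^3 + 3·5^2 + 3·5 + 2; at 6: 6^(6 + 1) + 3·6^3 + 3·6^2 + 3·6 + 2 = 280712; next = 280711
base 6: 280711 = 6^(6 + 1) + 3·6^3 + 3·6^2 + 3·6 + 1; at 7: 7^(7 + 1) + 3·7^3 + 3·7^2 + 3·7 + 1 = 5765999; next = 5765998
base 7: 5765998 = 7^(7 + 1) + 3·7^3 + 3·7^2 + 3·7; at 8: 8^(8 + 1) + 3·8^3 + 3·8^2 + 3·8 = 134219480; next = 134219479
base 8: 134219479 = 8^(8 + 1) + 3·8^3 + 3·8^2 + 2·8 + 7; at 9: 9^(9 + 1) + 3·9^3 + 3·9^2 + 2·9 + 7 = 3486786856; next = 3486786855

ω^(ω + 1) + ω^3·3 + ω^2·3 + ω·2 + 7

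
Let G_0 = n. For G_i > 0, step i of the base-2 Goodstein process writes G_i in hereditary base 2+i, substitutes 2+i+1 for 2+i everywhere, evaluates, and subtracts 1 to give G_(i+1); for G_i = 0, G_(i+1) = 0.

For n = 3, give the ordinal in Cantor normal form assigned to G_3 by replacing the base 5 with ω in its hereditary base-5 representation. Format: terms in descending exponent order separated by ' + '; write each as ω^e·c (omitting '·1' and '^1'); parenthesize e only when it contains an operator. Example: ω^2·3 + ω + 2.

2

G_0 = 3. HB_2(3) = 2 + 1. Bump = 4. G_1 = 3.
G_1 = 3. HB_3(3) = 3. Bump = 4. G_2 = 3.
G_2 = 3. HB_4(3) = 3. Bump = 3. G_3 = 2.
G_3 = 2. HB_5(2) = 2. Bump = 2. G_4 = 1.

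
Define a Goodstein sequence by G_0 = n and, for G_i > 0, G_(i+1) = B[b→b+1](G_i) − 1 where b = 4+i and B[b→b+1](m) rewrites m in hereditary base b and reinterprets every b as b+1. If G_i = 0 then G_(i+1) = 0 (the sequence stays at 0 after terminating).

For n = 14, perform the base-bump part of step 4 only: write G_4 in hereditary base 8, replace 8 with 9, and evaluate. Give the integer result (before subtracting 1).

23

14 —HB4→ 3·4 + 2 —bump→ 3·5 + 2 = 17 —(−1)→ 16
16 —HB5→ 3·5 + 1 —bump→ 3·6 + 1 = 19 —(−1)→ 18
18 —HB6→ 3·6 —bump→ 3·7 = 21 —(−1)→ 20
20 —HB7→ 2·7 + 6 —bump→ 2·8 + 6 = 22 —(−1)→ 21
21 —HB8→ 2·8 + 5 —bump→ 2·9 + 5 = 23 —(−1)→ 22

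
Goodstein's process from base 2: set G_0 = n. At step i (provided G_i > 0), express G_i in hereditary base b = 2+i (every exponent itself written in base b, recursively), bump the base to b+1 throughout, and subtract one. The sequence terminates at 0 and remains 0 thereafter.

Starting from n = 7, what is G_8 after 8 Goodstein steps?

77777775

G_0=7  [base 2] 2^2 + 2 + 1  →[2↦3]→  3^3 + 3 + 1 = 31  −1 ⇒ G_1=30
G_1=30  [base 3] 3^3 + 3  →[3↦4]→  4^4 + 4 = 260  −1 ⇒ G_2=259
G_2=259  [base 4] 4^4 + 3  →[4↦5]→  5^5 + 3 = 3128  −1 ⇒ G_3=3127
G_3=3127  [base 5] 5^5 + 2  →[5↦6]→  6^6 + 2 = 46658  −1 ⇒ G_4=46657
G_4=46657  [base 6] 6^6 + 1  →[6↦7]→  7^7 + 1 = 823544  −1 ⇒ G_5=823543
G_5=823543  [base 7] 7^7  →[7↦8]→  8^8 = 16777216  −1 ⇒ G_6=16777215
G_6=16777215  [base 8] 7·8^7 + 7·8^6 + 7·8^5 + 7·8^4 + 7·8^3 + 7·8^2 + 7·8 + 7  →[8↦9]→  7·9^7 + 7·9^6 + 7·9^5 + 7·9^4 + 7·9^3 + 7·9^2 + 7·9 + 7 = 37665880  −1 ⇒ G_7=37665879
G_7=37665879  [base 9] 7·9^7 + 7·9^6 + 7·9^5 + 7·9^4 + 7·9^3 + 7·9^2 + 7·9 + 6  →[9↦10]→  7·10^7 + 7·10^6 + 7·10^5 + 7·10^4 + 7·10^3 + 7·10^2 + 7·10 + 6 = 77777776  −1 ⇒ G_8=77777775
G_8=77777775  [base 10] 7·10^7 + 7·10^6 + 7·10^5 + 7·10^4 + 7·10^3 + 7·10^2 + 7·10 + 5  →[10↦11]→  7·11^7 + 7·11^6 + 7·11^5 + 7·11^4 + 7·11^3 + 7·11^2 + 7·11 + 5 = 150051214  −1 ⇒ G_9=150051213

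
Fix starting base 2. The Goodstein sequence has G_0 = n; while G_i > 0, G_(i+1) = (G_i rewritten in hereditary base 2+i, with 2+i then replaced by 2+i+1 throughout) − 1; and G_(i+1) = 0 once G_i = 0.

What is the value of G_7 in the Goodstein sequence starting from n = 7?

37665879

i=0: 7 = 2^2 + 2 + 1 (b=2); 2→3: 3^3 + 3 + 1 = 31; 31−1 = 30
i=1: 30 = 3^3 + 3 (b=3); 3→4: 4^4 + 4 = 260; 260−1 = 259
i=2: 259 = 4^4 + 3 (b=4); 4→5: 5^5 + 3 = 3128; 3128−1 = 3127
i=3: 3127 = 5^5 + 2 (b=5); 5→6: 6^6 + 2 = 46658; 46658−1 = 46657
i=4: 46657 = 6^6 + 1 (b=6); 6→7: 7^7 + 1 = 823544; 823544−1 = 823543
i=5: 823543 = 7^7 (b=7); 7→8: 8^8 = 16777216; 16777216−1 = 16777215
i=6: 16777215 = 7·8^7 + 7·8^6 + 7·8^5 + 7·8^4 + 7·8^3 + 7·8^2 + 7·8 + 7 (b=8); 8→9: 7·9^7 + 7·9^6 + 7·9^5 + 7·9^4 + 7·9^3 + 7·9^2 + 7·9 + 7 = 37665880; 37665880−1 = 37665879
i=7: 37665879 = 7·9^7 + 7·9^6 + 7·9^5 + 7·9^4 + 7·9^3 + 7·9^2 + 7·9 + 6 (b=9); 9→10: 7·10^7 + 7·10^6 + 7·10^5 + 7·10^4 + 7·10^3 + 7·10^2 + 7·10 + 6 = 77777776; 77777776−1 = 77777775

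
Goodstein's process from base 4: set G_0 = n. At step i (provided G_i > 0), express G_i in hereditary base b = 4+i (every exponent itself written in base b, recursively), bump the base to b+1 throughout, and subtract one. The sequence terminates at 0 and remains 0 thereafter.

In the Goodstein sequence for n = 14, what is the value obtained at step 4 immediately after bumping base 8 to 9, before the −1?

23

14 —HB4→ 3·4 + 2 —bump→ 3·5 + 2 = 17 —(−1)→ 16
16 —HB5→ 3·5 + 1 —bump→ 3·6 + 1 = 19 —(−1)→ 18
18 —HB6→ 3·6 —bump→ 3·7 = 21 —(−1)→ 20
20 —HB7→ 2·7 + 6 —bump→ 2·8 + 6 = 22 —(−1)→ 21
21 —HB8→ 2·8 + 5 —bump→ 2·9 + 5 = 23 —(−1)→ 22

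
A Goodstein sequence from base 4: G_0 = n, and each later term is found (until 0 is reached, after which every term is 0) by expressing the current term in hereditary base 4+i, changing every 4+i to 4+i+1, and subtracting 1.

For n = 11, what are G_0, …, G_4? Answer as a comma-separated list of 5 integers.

11, 12, 13, 14, 15

[0] 11 ≡ 2·4 + 3 (base 4). Lift 5: 13. −1: 12.
[1] 12 ≡ 2·5 + 2 (base 5). Lift 6: 14. −1: 13.
[2] 13 ≡ 2·6 + 1 (base 6). Lift 7: 15. −1: 14.
[3] 14 ≡ 2·7 (base 7). Lift 8: 16. −1: 15.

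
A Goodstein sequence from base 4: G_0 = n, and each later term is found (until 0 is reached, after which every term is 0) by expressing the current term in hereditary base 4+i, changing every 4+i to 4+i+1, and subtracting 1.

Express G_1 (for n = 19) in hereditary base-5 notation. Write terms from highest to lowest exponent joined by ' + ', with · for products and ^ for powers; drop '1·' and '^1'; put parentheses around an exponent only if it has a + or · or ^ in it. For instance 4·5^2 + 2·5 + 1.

5^2 + 2

G_0 = 19. HB_4(19) = 4^2 + 3. Bump = 28. G_1 = 27.
G_1 = 27. HB_5(27) = 5^2 + 2. Bump = 38. G_2 = 37.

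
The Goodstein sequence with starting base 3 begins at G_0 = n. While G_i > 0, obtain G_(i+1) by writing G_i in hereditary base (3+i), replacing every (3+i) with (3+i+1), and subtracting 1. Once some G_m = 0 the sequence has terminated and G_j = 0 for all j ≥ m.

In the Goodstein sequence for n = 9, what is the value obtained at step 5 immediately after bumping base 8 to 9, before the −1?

25

G_0=9  [base 3] 3^2  →[3↦4]→  4^2 = 16  −1 ⇒ G_1=15
G_1=15  [base 4] 3·4 + 3  →[4↦5]→  3·5 + 3 = 18  −1 ⇒ G_2=17
G_2=17  [base 5] 3·5 + 2  →[5↦6]→  3·6 + 2 = 20  −1 ⇒ G_3=19
G_3=19  [base 6] 3·6 + 1  →[6↦7]→  3·7 + 1 = 22  −1 ⇒ G_4=21
G_4=21  [base 7] 3·7  →[7↦8]→  3·8 = 24  −1 ⇒ G_5=23
G_5=23  [base 8] 2·8 + 7  →[8↦9]→  2·9 + 7 = 25  −1 ⇒ G_6=24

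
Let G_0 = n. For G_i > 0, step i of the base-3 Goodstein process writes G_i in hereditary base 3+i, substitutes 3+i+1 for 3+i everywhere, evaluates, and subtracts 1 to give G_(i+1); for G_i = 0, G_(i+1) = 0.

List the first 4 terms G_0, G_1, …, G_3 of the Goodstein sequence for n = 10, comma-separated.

G_0=10  [base 3] 3^2 + 1  →[3↦4]→  4^2 + 1 = 17  −1 ⇒ G_1=16
G_1=16  [base 4] 4^2  →[4↦5]→  5^2 = 25  −1 ⇒ G_2=24
G_2=24  [base 5] 4·5 + 4  →[5↦6]→  4·6 + 4 = 28  −1 ⇒ G_3=27

10, 16, 24, 27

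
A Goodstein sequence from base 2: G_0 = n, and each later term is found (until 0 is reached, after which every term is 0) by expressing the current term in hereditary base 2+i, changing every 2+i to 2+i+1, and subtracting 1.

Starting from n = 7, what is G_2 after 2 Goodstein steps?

259

G_0=7  [base 2] 2^2 + 2 + 1  →[2↦3]→  3^3 + 3 + 1 = 31  −1 ⇒ G_1=30
G_1=30  [base 3] 3^3 + 3  →[3↦4]→  4^4 + 4 = 260  −1 ⇒ G_2=259
G_2=259  [base 4] 4^4 + 3  →[4↦5]→  5^5 + 3 = 3128  −1 ⇒ G_3=3127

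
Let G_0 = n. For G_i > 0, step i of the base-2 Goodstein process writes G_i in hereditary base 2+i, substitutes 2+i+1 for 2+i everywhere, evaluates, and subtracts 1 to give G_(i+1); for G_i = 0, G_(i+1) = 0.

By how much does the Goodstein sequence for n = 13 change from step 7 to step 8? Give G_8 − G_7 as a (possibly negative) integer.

[0] 13 ≡ 2^(2 + 1) + 2^2 + 1 (base 2). Lift 3: 109. −1: 108.
[1] 108 ≡ 3^(3 + 1) + 3^3 (base 3). Lift 4: 1280. −1: 1279.
[2] 1279 ≡ 4^(4 + 1) + 3·4^3 + 3·4^2 + 3·4 + 3 (base 4). Lift 5: 16093. −1: 16092.
[3] 16092 ≡ 5^(5 + 1) + 3·5^3 + 3·5^2 + 3·5 + 2 (base 5). Lift 6: 280712. −1: 280711.
[4] 280711 ≡ 6^(6 + 1) + 3·6^3 + 3·6^2 + 3·6 + 1 (base 6). Lift 7: 5765999. −1: 5765998.
[5] 5765998 ≡ 7^(7 + 1) + 3·7^3 + 3·7^2 + 3·7 (base 7). Lift 8: 134219480. −1: 134219479.
[6] 134219479 ≡ 8^(8 + 1) + 3·8^3 + 3·8^2 + 2·8 + 7 (base 8). Lift 9: 3486786856. −1: 3486786855.
[7] 3486786855 ≡ 9^(9 + 1) + 3·9^3 + 3·9^2 + 2·9 + 6 (base 9). Lift 10: 100000003326. −1: 100000003325.

96513216470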